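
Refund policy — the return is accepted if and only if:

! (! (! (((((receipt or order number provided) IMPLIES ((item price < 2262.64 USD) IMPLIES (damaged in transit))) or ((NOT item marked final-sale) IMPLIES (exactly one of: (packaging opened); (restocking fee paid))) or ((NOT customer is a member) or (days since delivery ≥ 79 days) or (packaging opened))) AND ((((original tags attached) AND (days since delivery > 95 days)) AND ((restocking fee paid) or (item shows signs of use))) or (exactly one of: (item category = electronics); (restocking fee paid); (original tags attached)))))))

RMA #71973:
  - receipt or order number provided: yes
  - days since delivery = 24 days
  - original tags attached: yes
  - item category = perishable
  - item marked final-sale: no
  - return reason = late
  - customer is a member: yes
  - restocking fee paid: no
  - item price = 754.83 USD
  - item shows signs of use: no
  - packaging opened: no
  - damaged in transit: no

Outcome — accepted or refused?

Atomic conditions:
  receipt or order number provided: yes → true
  item price < 2262.64 USD: 754.83 < 2262.64 is true
  damaged in transit: no → false
  NOT item marked final-sale: no → true
  packaging opened: no → false
  restocking fee paid: no → false
  NOT customer is a member: yes → false
  days since delivery ≥ 79 days: 24 ≥ 79 is false
  original tags attached: yes → true
  days since delivery > 95 days: 24 > 95 is false
  item shows signs of use: no → false
  item category = electronics: perishable == electronics is false
Combine:
[1.1.1.1.1.2] true → false = false
[1.1.1.1.1] true → false = false
[1.1.1.1.2.2] exactly-one(false, false) = false
[1.1.1.1.2] true → false = false
[1.1.1.1.3] false OR false OR false = false
[1.1.1.1] false OR false OR false = false
[1.1.1.2.1.1] true AND false = false
[1.1.1.2.1.2] false OR false = false
[1.1.1.2.1] false AND false = false
[1.1.1.2.2] exactly-one(false, false, true) = true
[1.1.1.2] false OR true = true
[1.1.1] false AND true = false
[1.1] NOT false = true
[1] NOT true = false
[root] NOT false = true
Overall: true → accepted

Accepted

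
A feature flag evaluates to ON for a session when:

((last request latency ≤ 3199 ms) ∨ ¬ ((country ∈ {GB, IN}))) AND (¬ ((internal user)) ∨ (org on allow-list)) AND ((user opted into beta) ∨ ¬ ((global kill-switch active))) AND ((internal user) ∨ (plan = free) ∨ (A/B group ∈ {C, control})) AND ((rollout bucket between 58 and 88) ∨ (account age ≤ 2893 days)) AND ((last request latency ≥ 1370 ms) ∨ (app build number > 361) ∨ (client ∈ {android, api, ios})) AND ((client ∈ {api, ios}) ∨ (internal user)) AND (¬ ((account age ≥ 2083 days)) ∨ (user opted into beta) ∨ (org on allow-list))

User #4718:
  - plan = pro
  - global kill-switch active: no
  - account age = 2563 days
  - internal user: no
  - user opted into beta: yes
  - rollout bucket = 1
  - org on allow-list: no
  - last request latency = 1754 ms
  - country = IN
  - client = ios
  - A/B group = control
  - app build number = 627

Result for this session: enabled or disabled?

Enabled

Atomic conditions:
  last request latency ≤ 3199 ms: 1754 ≤ 3199 is true
  country ∈ {GB, IN}: IN is in the set → true
  internal user: no → false
  org on allow-list: no → false
  user opted into beta: yes → true
  global kill-switch active: no → false
  plan = free: pro == free is false
  A/B group ∈ {C, control}: control is in the set → true
  rollout bucket between 58 and 88: 1 in [58, 88] is false
  account age ≤ 2893 days: 2563 ≤ 2893 is true
  last request latency ≥ 1370 ms: 1754 ≥ 1370 is true
  app build number > 361: 627 > 361 is true
  client ∈ {android, api, ios}: ios is in the set → true
  client ∈ {api, ios}: ios is in the set → true
  account age ≥ 2083 days: 2563 ≥ 2083 is true
Combine:
[1.2] NOT true = false
[1] true OR false = true
[2.1] NOT false = true
[2] true OR false = true
[3.2] NOT false = true
[3] true OR true = true
[4] false OR false OR true = true
[5] false OR true = true
[6] true OR true OR true = true
[7] true OR false = true
[8.1] NOT true = false
[8] false OR true OR false = true
[root] true AND true AND true AND true AND true AND true AND true AND true = true
Overall: true → enabled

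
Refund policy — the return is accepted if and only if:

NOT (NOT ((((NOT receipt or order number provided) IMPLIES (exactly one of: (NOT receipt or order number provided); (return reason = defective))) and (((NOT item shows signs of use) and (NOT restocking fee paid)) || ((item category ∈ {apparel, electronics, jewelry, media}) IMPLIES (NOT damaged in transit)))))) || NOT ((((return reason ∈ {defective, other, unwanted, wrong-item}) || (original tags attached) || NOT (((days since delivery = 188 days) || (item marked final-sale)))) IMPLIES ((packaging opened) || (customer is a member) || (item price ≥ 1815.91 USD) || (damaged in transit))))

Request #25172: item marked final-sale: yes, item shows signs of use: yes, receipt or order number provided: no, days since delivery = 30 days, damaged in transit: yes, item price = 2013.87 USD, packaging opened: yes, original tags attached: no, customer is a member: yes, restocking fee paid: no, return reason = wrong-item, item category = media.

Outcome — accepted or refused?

Atomic conditions:
  NOT receipt or order number provided: no → true
  return reason = defective: wrong-item == defective is false
  NOT item shows signs of use: yes → false
  NOT restocking fee paid: no → true
  item category ∈ {apparel, electronics, jewelry, media}: media is in the set → true
  NOT damaged in transit: yes → false
  return reason ∈ {defective, other, unwanted, wrong-item}: wrong-item is in the set → true
  original tags attached: no → false
  days since delivery = 188 days: 30 == 188 is false
  item marked final-sale: yes → true
  packaging opened: yes → true
  customer is a member: yes → true
  item price ≥ 1815.91 USD: 2013.87 ≥ 1815.91 is true
  damaged in transit: yes → true
Combine:
[1.1.1.1.2] exactly-one(true, false) = true
[1.1.1.1] true → true = true
[1.1.1.2.1] false AND true = false
[1.1.1.2.2] true → false = false
[1.1.1.2] false OR false = false
[1.1.1] true AND false = false
[1.1] NOT false = true
[1] NOT true = false
[2.1.1.3.1] false OR true = true
[2.1.1.3] NOT true = false
[2.1.1] true OR false OR false = true
[2.1.2] true OR true OR true OR true = true
[2.1] true → true = true
[2] NOT true = false
[root] false OR false = false
Overall: false → refused

Refused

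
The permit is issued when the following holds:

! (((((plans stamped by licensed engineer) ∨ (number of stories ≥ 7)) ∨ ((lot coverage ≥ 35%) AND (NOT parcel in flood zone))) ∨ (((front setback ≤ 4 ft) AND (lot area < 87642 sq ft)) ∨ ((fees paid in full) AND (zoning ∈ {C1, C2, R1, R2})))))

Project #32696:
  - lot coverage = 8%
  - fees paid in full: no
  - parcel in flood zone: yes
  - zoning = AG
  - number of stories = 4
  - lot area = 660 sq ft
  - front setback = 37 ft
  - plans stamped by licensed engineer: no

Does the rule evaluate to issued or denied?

Atomic conditions:
  plans stamped by licensed engineer: no → false
  number of stories ≥ 7: 4 ≥ 7 is false
  lot coverage ≥ 35%: 8 ≥ 35 is false
  NOT parcel in flood zone: yes → false
  front setback ≤ 4 ft: 37 ≤ 4 is false
  lot area < 87642 sq ft: 660 < 87642 is true
  fees paid in full: no → false
  zoning ∈ {C1, C2, R1, R2}: AG is not in the set → false
Combine:
[1.1.1] false OR false = false
[1.1.2] false AND false = false
[1.1] false OR false = false
[1.2.1] false AND true = false
[1.2.2] false AND false = false
[1.2] false OR false = false
[1] false OR false = false
[root] NOT false = true
Overall: true → issued

Issued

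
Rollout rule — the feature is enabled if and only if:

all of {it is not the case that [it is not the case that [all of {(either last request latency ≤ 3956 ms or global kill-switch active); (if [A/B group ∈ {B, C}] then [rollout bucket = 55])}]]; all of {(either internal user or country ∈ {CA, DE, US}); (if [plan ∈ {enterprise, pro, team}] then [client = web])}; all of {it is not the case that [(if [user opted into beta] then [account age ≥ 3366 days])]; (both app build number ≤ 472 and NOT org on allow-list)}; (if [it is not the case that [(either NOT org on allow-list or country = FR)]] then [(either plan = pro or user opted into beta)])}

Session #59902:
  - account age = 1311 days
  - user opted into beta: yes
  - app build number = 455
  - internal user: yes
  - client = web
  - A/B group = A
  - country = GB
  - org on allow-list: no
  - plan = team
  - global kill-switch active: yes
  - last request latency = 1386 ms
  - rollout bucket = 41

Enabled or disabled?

Enabled

Atomic conditions:
  last request latency ≤ 3956 ms: 1386 ≤ 3956 is true
  global kill-switch active: yes → true
  A/B group ∈ {B, C}: A is not in the set → false
  rollout bucket = 55: 41 == 55 is false
  internal user: yes → true
  country ∈ {CA, DE, US}: GB is not in the set → false
  plan ∈ {enterprise, pro, team}: team is in the set → true
  client = web: web == web is true
  user opted into beta: yes → true
  account age ≥ 3366 days: 1311 ≥ 3366 is false
  app build number ≤ 472: 455 ≤ 472 is true
  NOT org on allow-list: no → true
  country = FR: GB == FR is false
  plan = pro: team == pro is false
Combine:
[1.1.1.1] true OR true = true
[1.1.1.2] false → false (antecedent false ⇒ implication holds) = true
[1.1.1] true AND true = true
[1.1] NOT true = false
[1] NOT false = true
[2.1] true OR false = true
[2.2] true → true = true
[2] true AND true = true
[3.1.1] true → false = false
[3.1] NOT false = true
[3.2] true AND true = true
[3] true AND true = true
[4.1.1] true OR false = true
[4.1] NOT true = false
[4.2] false OR true = true
[4] false → true (antecedent false ⇒ implication holds) = true
[root] true AND true AND true AND true = true
Overall: true → enabled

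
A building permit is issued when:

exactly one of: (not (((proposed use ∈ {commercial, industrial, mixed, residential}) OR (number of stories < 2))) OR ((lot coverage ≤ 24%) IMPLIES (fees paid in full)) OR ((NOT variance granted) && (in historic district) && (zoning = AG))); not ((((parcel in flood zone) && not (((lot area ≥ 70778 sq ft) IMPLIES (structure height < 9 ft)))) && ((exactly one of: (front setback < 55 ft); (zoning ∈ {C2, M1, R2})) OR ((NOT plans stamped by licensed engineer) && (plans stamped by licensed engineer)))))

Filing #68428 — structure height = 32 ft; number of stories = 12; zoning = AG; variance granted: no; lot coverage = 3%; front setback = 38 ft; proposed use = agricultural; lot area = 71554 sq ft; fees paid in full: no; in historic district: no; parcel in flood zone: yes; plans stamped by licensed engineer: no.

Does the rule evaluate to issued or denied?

Issued

Atomic conditions:
  proposed use ∈ {commercial, industrial, mixed, residential}: agricultural is not in the set → false
  number of stories < 2: 12 < 2 is false
  lot coverage ≤ 24%: 3 ≤ 24 is true
  fees paid in full: no → false
  NOT variance granted: no → true
  in historic district: no → false
  zoning = AG: AG == AG is true
  parcel in flood zone: yes → true
  lot area ≥ 70778 sq ft: 71554 ≥ 70778 is true
  structure height < 9 ft: 32 < 9 is false
  front setback < 55 ft: 38 < 55 is true
  zoning ∈ {C2, M1, R2}: AG is not in the set → false
  NOT plans stamped by licensed engineer: no → true
  plans stamped by licensed engineer: no → false
Combine:
[1.1.1] false OR false = false
[1.1] NOT false = true
[1.2] true → false = false
[1.3] true AND false AND true = false
[1] true OR false OR false = true
[2.1.1.2.1] true → false = false
[2.1.1.2] NOT false = true
[2.1.1] true AND true = true
[2.1.2.1] exactly-one(true, false) = true
[2.1.2.2] true AND false = false
[2.1.2] true OR false = true
[2.1] true AND true = true
[2] NOT true = false
[root] exactly-one(true, false) = true
Overall: true → issued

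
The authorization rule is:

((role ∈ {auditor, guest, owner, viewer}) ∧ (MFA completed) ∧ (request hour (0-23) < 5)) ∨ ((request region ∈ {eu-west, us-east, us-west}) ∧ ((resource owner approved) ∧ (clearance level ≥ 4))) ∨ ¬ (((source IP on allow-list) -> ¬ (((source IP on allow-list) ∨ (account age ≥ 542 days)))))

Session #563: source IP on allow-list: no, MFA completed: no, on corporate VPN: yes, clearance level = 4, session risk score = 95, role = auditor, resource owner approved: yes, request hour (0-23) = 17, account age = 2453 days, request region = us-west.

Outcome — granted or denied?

Atomic conditions:
  role ∈ {auditor, guest, owner, viewer}: auditor is in the set → true
  MFA completed: no → false
  request hour (0-23) < 5: 17 < 5 is false
  request region ∈ {eu-west, us-east, us-west}: us-west is in the set → true
  resource owner approved: yes → true
  clearance level ≥ 4: 4 ≥ 4 is true
  source IP on allow-list: no → false
  account age ≥ 542 days: 2453 ≥ 542 is true
Combine:
[1] true AND false AND false = false
[2.2] true AND true = true
[2] true AND true = true
[3.1.2.1] false OR true = true
[3.1.2] NOT true = false
[3.1] false → false (antecedent false ⇒ implication holds) = true
[3] NOT true = false
[root] false OR true OR false = true
Overall: true → granted

Granted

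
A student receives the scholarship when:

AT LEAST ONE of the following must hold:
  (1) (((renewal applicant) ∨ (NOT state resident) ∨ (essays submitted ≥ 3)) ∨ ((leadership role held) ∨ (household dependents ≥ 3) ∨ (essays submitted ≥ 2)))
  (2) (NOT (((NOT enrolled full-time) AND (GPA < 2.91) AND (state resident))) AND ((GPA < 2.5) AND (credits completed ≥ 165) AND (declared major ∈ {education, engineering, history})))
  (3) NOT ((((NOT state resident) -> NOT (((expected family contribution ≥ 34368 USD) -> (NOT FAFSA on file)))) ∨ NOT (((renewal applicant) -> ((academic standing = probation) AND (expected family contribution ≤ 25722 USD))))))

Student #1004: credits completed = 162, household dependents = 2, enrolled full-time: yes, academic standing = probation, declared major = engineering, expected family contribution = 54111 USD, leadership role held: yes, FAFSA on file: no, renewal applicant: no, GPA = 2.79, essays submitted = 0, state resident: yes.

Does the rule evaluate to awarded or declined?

Atomic conditions:
  renewal applicant: no → false
  NOT state resident: yes → false
  essays submitted ≥ 3: 0 ≥ 3 is false
  leadership role held: yes → true
  household dependents ≥ 3: 2 ≥ 3 is false
  essays submitted ≥ 2: 0 ≥ 2 is false
  NOT enrolled full-time: yes → false
  GPA < 2.91: 2.79 < 2.91 is true
  state resident: yes → true
  GPA < 2.5: 2.79 < 2.5 is false
  credits completed ≥ 165: 162 ≥ 165 is false
  declared major ∈ {education, engineering, history}: engineering is in the set → true
  expected family contribution ≥ 34368 USD: 54111 ≥ 34368 is true
  NOT FAFSA on file: no → true
  academic standing = probation: probation == probation is true
  expected family contribution ≤ 25722 USD: 54111 ≤ 25722 is false
Combine:
[1.1] false OR false OR false = false
[1.2] true OR false OR false = true
[1] false OR true = true
[2.1.1] false AND true AND true = false
[2.1] NOT false = true
[2.2] false AND false AND true = false
[2] true AND false = false
[3.1.1.2.1] true → true = true
[3.1.1.2] NOT true = false
[3.1.1] false → false (antecedent false ⇒ implication holds) = true
[3.1.2.1.2] true AND false = false
[3.1.2.1] false → false (antecedent false ⇒ implication holds) = true
[3.1.2] NOT true = false
[3.1] true OR false = true
[3] NOT true = false
[root] true OR false OR false = true
Overall: true → awarded

Awarded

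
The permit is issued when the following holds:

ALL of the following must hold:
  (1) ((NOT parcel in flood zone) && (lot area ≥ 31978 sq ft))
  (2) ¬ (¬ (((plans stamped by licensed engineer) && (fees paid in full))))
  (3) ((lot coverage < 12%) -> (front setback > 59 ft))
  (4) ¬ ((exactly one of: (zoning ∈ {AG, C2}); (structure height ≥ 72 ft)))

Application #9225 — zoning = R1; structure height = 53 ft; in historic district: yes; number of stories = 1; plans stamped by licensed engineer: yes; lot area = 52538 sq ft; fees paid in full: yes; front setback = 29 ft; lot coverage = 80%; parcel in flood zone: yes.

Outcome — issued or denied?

Denied

Atomic conditions:
  NOT parcel in flood zone: yes → false
  lot area ≥ 31978 sq ft: 52538 ≥ 31978 is true
  plans stamped by licensed engineer: yes → true
  fees paid in full: yes → true
  lot coverage < 12%: 80 < 12 is false
  front setback > 59 ft: 29 > 59 is false
  zoning ∈ {AG, C2}: R1 is not in the set → false
  structure height ≥ 72 ft: 53 ≥ 72 is false
Combine:
[1] false AND true = false
[2.1.1] true AND true = true
[2.1] NOT true = false
[2] NOT false = true
[3] false → false (antecedent false ⇒ implication holds) = true
[4.1] exactly-one(false, false) = false
[4] NOT false = true
[root] false AND true AND true AND true = false
Overall: false → denied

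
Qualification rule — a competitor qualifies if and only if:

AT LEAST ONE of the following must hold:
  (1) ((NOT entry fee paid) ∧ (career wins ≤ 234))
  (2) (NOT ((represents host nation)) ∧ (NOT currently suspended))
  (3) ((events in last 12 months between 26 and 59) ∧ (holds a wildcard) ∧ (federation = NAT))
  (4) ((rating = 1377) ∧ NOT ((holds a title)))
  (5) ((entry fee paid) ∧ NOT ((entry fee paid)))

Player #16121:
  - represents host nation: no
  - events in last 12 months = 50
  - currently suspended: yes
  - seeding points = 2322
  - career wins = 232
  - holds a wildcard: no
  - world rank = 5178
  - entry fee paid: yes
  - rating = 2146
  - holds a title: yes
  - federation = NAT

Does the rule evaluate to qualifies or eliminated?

Eliminated

Atomic conditions:
  NOT entry fee paid: yes → false
  career wins ≤ 234: 232 ≤ 234 is true
  represents host nation: no → false
  NOT currently suspended: yes → false
  events in last 12 months between 26 and 59: 50 in [26, 59] is true
  holds a wildcard: no → false
  federation = NAT: NAT == NAT is true
  rating = 1377: 2146 == 1377 is false
  holds a title: yes → true
  entry fee paid: yes → true
Combine:
[1] false AND true = false
[2.1] NOT false = true
[2] true AND false = false
[3] true AND false AND true = false
[4.2] NOT true = false
[4] false AND false = false
[5.2] NOT true = false
[5] true AND false = false
[root] false OR false OR false OR false OR false = false
Overall: false → eliminated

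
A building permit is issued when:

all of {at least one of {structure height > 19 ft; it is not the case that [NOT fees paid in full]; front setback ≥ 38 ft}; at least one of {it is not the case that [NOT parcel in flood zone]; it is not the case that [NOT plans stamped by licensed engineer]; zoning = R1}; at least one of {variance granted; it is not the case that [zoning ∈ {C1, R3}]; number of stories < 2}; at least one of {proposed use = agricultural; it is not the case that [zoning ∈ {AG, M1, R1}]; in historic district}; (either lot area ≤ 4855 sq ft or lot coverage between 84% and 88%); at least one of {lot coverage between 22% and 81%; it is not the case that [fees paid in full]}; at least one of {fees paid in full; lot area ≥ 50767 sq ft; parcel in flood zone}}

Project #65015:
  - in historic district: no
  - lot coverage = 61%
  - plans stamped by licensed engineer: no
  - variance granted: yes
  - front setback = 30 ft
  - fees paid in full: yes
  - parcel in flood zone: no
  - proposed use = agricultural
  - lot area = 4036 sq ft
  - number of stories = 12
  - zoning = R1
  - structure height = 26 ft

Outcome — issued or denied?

Atomic conditions:
  structure height > 19 ft: 26 > 19 is true
  NOT fees paid in full: yes → false
  front setback ≥ 38 ft: 30 ≥ 38 is false
  NOT parcel in flood zone: no → true
  NOT plans stamped by licensed engineer: no → true
  zoning = R1: R1 == R1 is true
  variance granted: yes → true
  zoning ∈ {C1, R3}: R1 is not in the set → false
  number of stories < 2: 12 < 2 is false
  proposed use = agricultural: agricultural == agricultural is true
  zoning ∈ {AG, M1, R1}: R1 is in the set → true
  in historic district: no → false
  lot area ≤ 4855 sq ft: 4036 ≤ 4855 is true
  lot coverage between 84% and 88%: 61 in [84, 88] is false
  lot coverage between 22% and 81%: 61 in [22, 81] is true
  fees paid in full: yes → true
  lot area ≥ 50767 sq ft: 4036 ≥ 50767 is false
  parcel in flood zone: no → false
Combine:
[1.2] NOT false = true
[1] true OR true OR false = true
[2.1] NOT true = false
[2.2] NOT true = false
[2] false OR false OR true = true
[3.2] NOT false = true
[3] true OR true OR false = true
[4.2] NOT true = false
[4] true OR false OR false = true
[5] true OR false = true
[6.2] NOT true = false
[6] true OR false = true
[7] true OR false OR false = true
[root] true AND true AND true AND true AND true AND true AND true = true
Overall: true → issued

Issued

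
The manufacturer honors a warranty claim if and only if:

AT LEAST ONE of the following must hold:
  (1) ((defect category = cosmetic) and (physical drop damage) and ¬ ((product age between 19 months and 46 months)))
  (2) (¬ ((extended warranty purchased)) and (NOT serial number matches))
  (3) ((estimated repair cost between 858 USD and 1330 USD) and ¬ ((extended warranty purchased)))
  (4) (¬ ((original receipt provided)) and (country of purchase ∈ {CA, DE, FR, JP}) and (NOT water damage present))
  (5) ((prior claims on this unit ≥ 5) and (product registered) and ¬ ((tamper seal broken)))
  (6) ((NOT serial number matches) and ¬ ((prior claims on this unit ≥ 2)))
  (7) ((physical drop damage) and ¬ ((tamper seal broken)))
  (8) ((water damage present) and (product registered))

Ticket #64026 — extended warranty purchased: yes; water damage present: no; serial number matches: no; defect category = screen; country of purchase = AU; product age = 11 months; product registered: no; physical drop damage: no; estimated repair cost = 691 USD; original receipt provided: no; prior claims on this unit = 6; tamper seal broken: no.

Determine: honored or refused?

Atomic conditions:
  defect category = cosmetic: screen == cosmetic is false
  physical drop damage: no → false
  product age between 19 months and 46 months: 11 in [19, 46] is false
  extended warranty purchased: yes → true
  NOT serial number matches: no → true
  estimated repair cost between 858 USD and 1330 USD: 691 in [858, 1330] is false
  original receipt provided: no → false
  country of purchase ∈ {CA, DE, FR, JP}: AU is not in the set → false
  NOT water damage present: no → true
  prior claims on this unit ≥ 5: 6 ≥ 5 is true
  product registered: no → false
  tamper seal broken: no → false
  prior claims on this unit ≥ 2: 6 ≥ 2 is true
  water damage present: no → false
Combine:
[1.3] NOT false = true
[1] false AND false AND true = false
[2.1] NOT true = false
[2] false AND true = false
[3.2] NOT true = false
[3] false AND false = false
[4.1] NOT false = true
[4] true AND false AND true = false
[5.3] NOT false = true
[5] true AND false AND true = false
[6.2] NOT true = false
[6] true AND false = false
[7.2] NOT false = true
[7] false AND true = false
[8] false AND false = false
[root] false OR false OR false OR false OR false OR false OR false OR false = false
Overall: false → refused

Refused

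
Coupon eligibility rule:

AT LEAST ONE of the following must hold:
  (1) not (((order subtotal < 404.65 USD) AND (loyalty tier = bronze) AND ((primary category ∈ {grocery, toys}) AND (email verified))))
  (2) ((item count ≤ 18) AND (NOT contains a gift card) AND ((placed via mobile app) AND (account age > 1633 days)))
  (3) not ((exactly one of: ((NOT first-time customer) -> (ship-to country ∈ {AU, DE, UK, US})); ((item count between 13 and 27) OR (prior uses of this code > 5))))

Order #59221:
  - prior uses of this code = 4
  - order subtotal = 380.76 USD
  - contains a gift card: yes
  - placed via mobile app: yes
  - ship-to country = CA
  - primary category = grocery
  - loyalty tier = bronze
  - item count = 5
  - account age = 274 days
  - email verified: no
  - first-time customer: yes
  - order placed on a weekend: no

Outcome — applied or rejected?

Applied

Atomic conditions:
  order subtotal < 404.65 USD: 380.76 < 404.65 is true
  loyalty tier = bronze: bronze == bronze is true
  primary category ∈ {grocery, toys}: grocery is in the set → true
  email verified: no → false
  item count ≤ 18: 5 ≤ 18 is true
  NOT contains a gift card: yes → false
  placed via mobile app: yes → true
  account age > 1633 days: 274 > 1633 is false
  NOT first-time customer: yes → false
  ship-to country ∈ {AU, DE, UK, US}: CA is not in the set → false
  item count between 13 and 27: 5 in [13, 27] is false
  prior uses of this code > 5: 4 > 5 is false
Combine:
[1.1.3] true AND false = false
[1.1] true AND true AND false = false
[1] NOT false = true
[2.3] true AND false = false
[2] true AND false AND false = false
[3.1.1] false → false (antecedent false ⇒ implication holds) = true
[3.1.2] false OR false = false
[3.1] exactly-one(true, false) = true
[3] NOT true = false
[root] true OR false OR false = true
Overall: true → applied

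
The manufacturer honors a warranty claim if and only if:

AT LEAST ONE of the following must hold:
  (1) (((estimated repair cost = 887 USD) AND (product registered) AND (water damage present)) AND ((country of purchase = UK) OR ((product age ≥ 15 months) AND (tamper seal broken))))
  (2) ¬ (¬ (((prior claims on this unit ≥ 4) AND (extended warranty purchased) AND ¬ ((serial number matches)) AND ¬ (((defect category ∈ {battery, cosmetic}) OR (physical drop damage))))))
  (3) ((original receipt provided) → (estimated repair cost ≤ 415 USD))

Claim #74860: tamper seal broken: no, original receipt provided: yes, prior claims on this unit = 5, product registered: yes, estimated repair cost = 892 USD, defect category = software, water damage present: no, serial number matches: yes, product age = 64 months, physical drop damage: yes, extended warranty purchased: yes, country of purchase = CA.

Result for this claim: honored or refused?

Refused

Atomic conditions:
  estimated repair cost = 887 USD: 892 == 887 is false
  product registered: yes → true
  water damage present: no → false
  country of purchase = UK: CA == UK is false
  product age ≥ 15 months: 64 ≥ 15 is true
  tamper seal broken: no → false
  prior claims on this unit ≥ 4: 5 ≥ 4 is true
  extended warranty purchased: yes → true
  serial number matches: yes → true
  defect category ∈ {battery, cosmetic}: software is not in the set → false
  physical drop damage: yes → true
  original receipt provided: yes → true
  estimated repair cost ≤ 415 USD: 892 ≤ 415 is false
Combine:
[1.1] false AND true AND false = false
[1.2.2] true AND false = false
[1.2] false OR false = false
[1] false AND false = false
[2.1.1.3] NOT true = false
[2.1.1.4.1] false OR true = true
[2.1.1.4] NOT true = false
[2.1.1] true AND true AND false AND false = false
[2.1] NOT false = true
[2] NOT true = false
[3] true → false = false
[root] false OR false OR false = false
Overall: false → refused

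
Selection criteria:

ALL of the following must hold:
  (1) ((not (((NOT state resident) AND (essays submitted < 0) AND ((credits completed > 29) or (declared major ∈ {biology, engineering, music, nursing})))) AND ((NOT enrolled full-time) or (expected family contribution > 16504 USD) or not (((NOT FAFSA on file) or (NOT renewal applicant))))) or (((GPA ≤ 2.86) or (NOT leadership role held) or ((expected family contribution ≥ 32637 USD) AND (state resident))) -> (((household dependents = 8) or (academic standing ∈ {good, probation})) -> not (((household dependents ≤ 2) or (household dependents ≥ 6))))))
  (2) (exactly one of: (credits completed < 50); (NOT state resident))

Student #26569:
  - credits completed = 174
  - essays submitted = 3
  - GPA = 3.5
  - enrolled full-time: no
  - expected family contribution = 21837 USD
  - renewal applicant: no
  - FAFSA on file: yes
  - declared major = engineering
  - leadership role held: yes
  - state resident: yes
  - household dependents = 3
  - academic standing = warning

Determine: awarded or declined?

Declined

Atomic conditions:
  NOT state resident: yes → false
  essays submitted < 0: 3 < 0 is false
  credits completed > 29: 174 > 29 is true
  declared major ∈ {biology, engineering, music, nursing}: engineering is in the set → true
  NOT enrolled full-time: no → true
  expected family contribution > 16504 USD: 21837 > 16504 is true
  NOT FAFSA on file: yes → false
  NOT renewal applicant: no → true
  GPA ≤ 2.86: 3.5 ≤ 2.86 is false
  NOT leadership role held: yes → false
  expected family contribution ≥ 32637 USD: 21837 ≥ 32637 is false
  state resident: yes → true
  household dependents = 8: 3 == 8 is false
  academic standing ∈ {good, probation}: warning is not in the set → false
  household dependents ≤ 2: 3 ≤ 2 is false
  household dependents ≥ 6: 3 ≥ 6 is false
  credits completed < 50: 174 < 50 is false
Combine:
[1.1.1.1.3] true OR true = true
[1.1.1.1] false AND false AND true = false
[1.1.1] NOT false = true
[1.1.2.3.1] false OR true = true
[1.1.2.3] NOT true = false
[1.1.2] true OR true OR false = true
[1.1] true AND true = true
[1.2.1.3] false AND true = false
[1.2.1] false OR false OR false = false
[1.2.2.1] false OR false = false
[1.2.2.2.1] false OR false = false
[1.2.2.2] NOT false = true
[1.2.2] false → true (antecedent false ⇒ implication holds) = true
[1.2] false → true (antecedent false ⇒ implication holds) = true
[1] true OR true = true
[2] exactly-one(false, false) = false
[root] true AND false = false
Overall: false → declined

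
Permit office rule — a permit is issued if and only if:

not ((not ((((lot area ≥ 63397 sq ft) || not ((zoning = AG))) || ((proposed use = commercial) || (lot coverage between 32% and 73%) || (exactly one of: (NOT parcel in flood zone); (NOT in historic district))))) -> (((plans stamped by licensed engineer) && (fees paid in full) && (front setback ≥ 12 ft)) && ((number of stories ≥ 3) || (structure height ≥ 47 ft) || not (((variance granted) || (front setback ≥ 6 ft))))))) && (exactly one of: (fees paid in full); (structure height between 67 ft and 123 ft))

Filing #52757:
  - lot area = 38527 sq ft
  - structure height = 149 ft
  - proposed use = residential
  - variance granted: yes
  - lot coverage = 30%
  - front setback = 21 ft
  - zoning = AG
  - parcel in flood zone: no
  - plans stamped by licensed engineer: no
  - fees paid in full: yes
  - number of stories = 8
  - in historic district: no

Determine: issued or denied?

Issued

Atomic conditions:
  lot area ≥ 63397 sq ft: 38527 ≥ 63397 is false
  zoning = AG: AG == AG is true
  proposed use = commercial: residential == commercial is false
  lot coverage between 32% and 73%: 30 in [32, 73] is false
  NOT parcel in flood zone: no → true
  NOT in historic district: no → true
  plans stamped by licensed engineer: no → false
  fees paid in full: yes → true
  front setback ≥ 12 ft: 21 ≥ 12 is true
  number of stories ≥ 3: 8 ≥ 3 is true
  structure height ≥ 47 ft: 149 ≥ 47 is true
  variance granted: yes → true
  front setback ≥ 6 ft: 21 ≥ 6 is true
  structure height between 67 ft and 123 ft: 149 in [67, 123] is false
Combine:
[1.1.1.1.1.2] NOT true = false
[1.1.1.1.1] false OR false = false
[1.1.1.1.2.3] exactly-one(true, true) = false
[1.1.1.1.2] false OR false OR false = false
[1.1.1.1] false OR false = false
[1.1.1] NOT false = true
[1.1.2.1] false AND true AND true = false
[1.1.2.2.3.1] true OR true = true
[1.1.2.2.3] NOT true = false
[1.1.2.2] true OR true OR false = true
[1.1.2] false AND true = false
[1.1] true → false = false
[1] NOT false = true
[2] exactly-one(true, false) = true
[root] true AND true = true
Overall: true → issued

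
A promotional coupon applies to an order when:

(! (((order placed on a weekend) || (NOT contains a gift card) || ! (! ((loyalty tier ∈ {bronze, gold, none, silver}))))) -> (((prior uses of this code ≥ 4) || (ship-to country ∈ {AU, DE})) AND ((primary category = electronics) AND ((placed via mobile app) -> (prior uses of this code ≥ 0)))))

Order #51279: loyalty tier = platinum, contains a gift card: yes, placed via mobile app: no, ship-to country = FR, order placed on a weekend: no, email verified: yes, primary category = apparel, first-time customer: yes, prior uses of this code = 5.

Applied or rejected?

Rejected

Atomic conditions:
  order placed on a weekend: no → false
  NOT contains a gift card: yes → false
  loyalty tier ∈ {bronze, gold, none, silver}: platinum is not in the set → false
  prior uses of this code ≥ 4: 5 ≥ 4 is true
  ship-to country ∈ {AU, DE}: FR is not in the set → false
  primary category = electronics: apparel == electronics is false
  placed via mobile app: no → false
  prior uses of this code ≥ 0: 5 ≥ 0 is true
Combine:
[1.1.3.1] NOT false = true
[1.1.3] NOT true = false
[1.1] false OR false OR false = false
[1] NOT false = true
[2.1] true OR false = true
[2.2.2] false → true (antecedent false ⇒ implication holds) = true
[2.2] false AND true = false
[2] true AND false = false
[root] true → false = false
Overall: false → rejected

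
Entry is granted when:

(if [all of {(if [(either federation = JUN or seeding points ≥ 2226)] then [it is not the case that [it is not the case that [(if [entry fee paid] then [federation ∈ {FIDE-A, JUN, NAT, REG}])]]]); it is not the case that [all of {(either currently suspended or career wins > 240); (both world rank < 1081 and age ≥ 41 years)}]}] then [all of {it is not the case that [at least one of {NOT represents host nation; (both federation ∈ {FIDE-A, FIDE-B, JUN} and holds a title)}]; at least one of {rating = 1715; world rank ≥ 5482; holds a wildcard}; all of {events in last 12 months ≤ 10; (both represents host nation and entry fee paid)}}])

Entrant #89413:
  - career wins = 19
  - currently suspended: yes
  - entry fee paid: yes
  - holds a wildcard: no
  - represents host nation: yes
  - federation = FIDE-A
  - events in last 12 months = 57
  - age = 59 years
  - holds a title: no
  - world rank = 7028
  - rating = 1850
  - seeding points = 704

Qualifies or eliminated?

Eliminated

Atomic conditions:
  federation = JUN: FIDE-A == JUN is false
  seeding points ≥ 2226: 704 ≥ 2226 is false
  entry fee paid: yes → true
  federation ∈ {FIDE-A, JUN, NAT, REG}: FIDE-A is in the set → true
  currently suspended: yes → true
  career wins > 240: 19 > 240 is false
  world rank < 1081: 7028 < 1081 is false
  age ≥ 41 years: 59 ≥ 41 is true
  NOT represents host nation: yes → false
  federation ∈ {FIDE-A, FIDE-B, JUN}: FIDE-A is in the set → true
  holds a title: no → false
  rating = 1715: 1850 == 1715 is false
  world rank ≥ 5482: 7028 ≥ 5482 is true
  holds a wildcard: no → false
  events in last 12 months ≤ 10: 57 ≤ 10 is false
  represents host nation: yes → true
Combine:
[1.1.1] false OR false = false
[1.1.2.1.1] true → true = true
[1.1.2.1] NOT true = false
[1.1.2] NOT false = true
[1.1] false → true (antecedent false ⇒ implication holds) = true
[1.2.1.1] true OR false = true
[1.2.1.2] false AND true = false
[1.2.1] true AND false = false
[1.2] NOT false = true
[1] true AND true = true
[2.1.1.2] true AND false = false
[2.1.1] false OR false = false
[2.1] NOT false = true
[2.2] false OR true OR false = true
[2.3.2] true AND true = true
[2.3] false AND true = false
[2] true AND true AND false = false
[root] true → false = false
Overall: false → eliminated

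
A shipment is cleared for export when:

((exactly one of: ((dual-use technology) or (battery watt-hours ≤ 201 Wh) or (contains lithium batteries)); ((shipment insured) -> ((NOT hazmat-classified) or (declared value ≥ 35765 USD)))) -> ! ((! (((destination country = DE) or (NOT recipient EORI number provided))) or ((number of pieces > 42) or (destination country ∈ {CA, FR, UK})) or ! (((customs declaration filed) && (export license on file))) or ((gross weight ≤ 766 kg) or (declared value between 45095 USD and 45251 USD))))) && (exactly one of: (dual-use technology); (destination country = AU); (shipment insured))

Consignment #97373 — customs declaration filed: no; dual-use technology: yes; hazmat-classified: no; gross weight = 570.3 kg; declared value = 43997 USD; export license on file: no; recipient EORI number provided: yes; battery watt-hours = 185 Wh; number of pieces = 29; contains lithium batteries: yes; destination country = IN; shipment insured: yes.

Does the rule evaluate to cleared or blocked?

Blocked

Atomic conditions:
  dual-use technology: yes → true
  battery watt-hours ≤ 201 Wh: 185 ≤ 201 is true
  contains lithium batteries: yes → true
  shipment insured: yes → true
  NOT hazmat-classified: no → true
  declared value ≥ 35765 USD: 43997 ≥ 35765 is true
  destination country = DE: IN == DE is false
  NOT recipient EORI number provided: yes → false
  number of pieces > 42: 29 > 42 is false
  destination country ∈ {CA, FR, UK}: IN is not in the set → false
  customs declaration filed: no → false
  export license on file: no → false
  gross weight ≤ 766 kg: 570.3 ≤ 766 is true
  declared value between 45095 USD and 45251 USD: 43997 in [45095, 45251] is false
  destination country = AU: IN == AU is false
Combine:
[1.1.1] true OR true OR true = true
[1.1.2.2] true OR true = true
[1.1.2] true → true = true
[1.1] exactly-one(true, true) = false
[1.2.1.1.1] false OR false = false
[1.2.1.1] NOT false = true
[1.2.1.2] false OR false = false
[1.2.1.3.1] false AND false = false
[1.2.1.3] NOT false = true
[1.2.1.4] true OR false = true
[1.2.1] true OR false OR true OR true = true
[1.2] NOT true = false
[1] false → false (antecedent false ⇒ implication holds) = true
[2] exactly-one(true, false, true) = false
[root] true AND false = false
Overall: false → blocked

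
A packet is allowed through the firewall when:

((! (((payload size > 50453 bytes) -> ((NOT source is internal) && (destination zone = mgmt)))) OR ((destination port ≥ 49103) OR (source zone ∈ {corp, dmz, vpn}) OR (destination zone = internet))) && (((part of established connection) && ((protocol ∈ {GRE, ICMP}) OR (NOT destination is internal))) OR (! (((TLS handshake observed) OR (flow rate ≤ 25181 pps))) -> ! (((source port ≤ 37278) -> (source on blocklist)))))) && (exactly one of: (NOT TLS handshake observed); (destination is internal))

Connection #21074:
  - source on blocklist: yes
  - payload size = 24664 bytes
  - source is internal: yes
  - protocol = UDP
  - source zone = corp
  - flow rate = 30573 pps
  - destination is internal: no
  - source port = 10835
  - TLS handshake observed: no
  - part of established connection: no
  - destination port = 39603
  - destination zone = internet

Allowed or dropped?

Dropped

Atomic conditions:
  payload size > 50453 bytes: 24664 > 50453 is false
  NOT source is internal: yes → false
  destination zone = mgmt: internet == mgmt is false
  destination port ≥ 49103: 39603 ≥ 49103 is false
  source zone ∈ {corp, dmz, vpn}: corp is in the set → true
  destination zone = internet: internet == internet is true
  part of established connection: no → false
  protocol ∈ {GRE, ICMP}: UDP is not in the set → false
  NOT destination is internal: no → true
  TLS handshake observed: no → false
  flow rate ≤ 25181 pps: 30573 ≤ 25181 is false
  source port ≤ 37278: 10835 ≤ 37278 is true
  source on blocklist: yes → true
  NOT TLS handshake observed: no → true
  destination is internal: no → false
Combine:
[1.1.1.1.2] false AND false = false
[1.1.1.1] false → false (antecedent false ⇒ implication holds) = true
[1.1.1] NOT true = false
[1.1.2] false OR true OR true = true
[1.1] false OR true = true
[1.2.1.2] false OR true = true
[1.2.1] false AND true = false
[1.2.2.1.1] false OR false = false
[1.2.2.1] NOT false = true
[1.2.2.2.1] true → true = true
[1.2.2.2] NOT true = false
[1.2.2] true → false = false
[1.2] false OR false = false
[1] true AND false = false
[2] exactly-one(true, false) = true
[root] false AND true = false
Overall: false → dropped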